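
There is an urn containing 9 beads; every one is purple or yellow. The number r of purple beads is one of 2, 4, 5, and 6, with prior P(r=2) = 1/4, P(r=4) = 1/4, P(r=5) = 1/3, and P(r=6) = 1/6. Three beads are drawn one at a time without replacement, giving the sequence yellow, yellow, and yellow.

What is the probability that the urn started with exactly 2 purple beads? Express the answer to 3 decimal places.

0.686

Compute the likelihood of the observed sequence for each case: P(data | r = 2) = (7/9)(6/8)(5/7) = 5/12; P(data | r = 4) = (5/9)(4/8)(3/7) = 5/42; P(data | r = 5) = (4/9)(3/8)(2/7) = 1/21; P(data | r = 6) = (3/9)(2/8)(1/7) = 1/84.
Weighting by the prior gives 1/4 · 5/12 = 5/48, 1/4 · 5/42 = 5/168, 1/3 · 1/21 = 1/63, 1/6 · 1/84 = 1/504; these sum to 17/112.
Therefore the posterior P(r = 2 | data) = (5/48) / (17/112) = 35/51.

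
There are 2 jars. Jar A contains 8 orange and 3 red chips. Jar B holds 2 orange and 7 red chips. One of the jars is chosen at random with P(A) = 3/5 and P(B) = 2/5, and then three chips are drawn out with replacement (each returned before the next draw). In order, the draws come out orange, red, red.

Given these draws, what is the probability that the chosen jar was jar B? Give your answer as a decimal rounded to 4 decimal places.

0.6236

For each hypothesis, P(data | H) works out to: P(data | jar A) = (8/11)(3/11)(3/11) = 0.054095; P(data | jar B) = (2/9)(7/9)(7/9) = 0.13443.
Multiplying each by its prior: 3/5 · 0.054095 = 0.032457, 2/5 · 0.13443 = 0.053772; summing to 0.086229.
By Bayes' rule, P(jar B | data) = (0.053772) / (0.086229) = 0.6236.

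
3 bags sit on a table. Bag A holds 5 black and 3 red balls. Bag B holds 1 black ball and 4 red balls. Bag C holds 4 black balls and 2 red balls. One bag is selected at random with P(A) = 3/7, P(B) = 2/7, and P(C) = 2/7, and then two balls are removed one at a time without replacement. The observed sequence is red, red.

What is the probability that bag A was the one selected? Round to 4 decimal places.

The likelihood of the observed sequence under each hypothesis: P(data | bag A) = (3/8)(2/7) = 3/28; P(data | bag B) = (4/5)(3/4) = 3/5; P(data | bag C) = (2/6)(1/5) = 1/15.
Weighting by the prior gives 3/7 · 3/28 = 9/196, 2/7 · 3/5 = 6/35, 2/7 · 1/15 = 2/105; summing to 139/588.
Hence P(bag A | data) = (9/196) / (139/588) = 27/139.

0.1942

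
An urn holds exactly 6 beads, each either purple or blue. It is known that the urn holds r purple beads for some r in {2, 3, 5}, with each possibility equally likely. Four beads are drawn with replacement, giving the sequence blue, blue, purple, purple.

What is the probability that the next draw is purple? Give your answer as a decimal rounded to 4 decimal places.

Compute the likelihood of the observed sequence for each case: P(data | r = 2) = (4/6)(4/6)(2/6)(2/6) = 0.049383; P(data | r = 3) = (3/6)(3/6)(3/6)(3/6) = 0.0625; P(data | r = 5) = (1/6)(1/6)(5/6)(5/6) = 0.01929.
Multiplying each by its prior: 1/3 · 0.049383 = 0.016461, 1/3 · 0.0625 = 0.020833, 1/3 · 0.01929 = 0.00643; these sum to 0.043724.
Dividing through by the total gives posterior P(r = 2 | data) = 0.37647, P(r = 3 | data) = 0.47647, P(r = 5 | data) = 0.14706.
The predictive probability is P(purple next | data) = (1/3)(0.37647) + (1/2)(0.47647) + (5/6)(0.14706) = 0.48627.

0.4863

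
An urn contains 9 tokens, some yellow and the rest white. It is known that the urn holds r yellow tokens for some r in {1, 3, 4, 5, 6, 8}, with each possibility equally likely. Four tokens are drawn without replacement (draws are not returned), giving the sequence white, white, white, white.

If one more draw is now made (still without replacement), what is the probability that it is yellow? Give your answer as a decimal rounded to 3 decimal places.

0.308

For each hypothesis, P(data | H) works out to: P(data | r = 1) = (8/9)(7/8)(6/7)(5/6) = 5/9; P(data | r = 3) = (6/9)(5/8)(4/7)(3/6) = 5/42; P(data | r = 4) = (5/9)(4/8)(3/7)(2/6) = 5/126; P(data | r = 5) = (4/9)(3/8)(2/7)(1/6) = 1/126; P(data | r = 6) = (3/9)(2/8)(1/7)(0/6) = 0; P(data | r = 8) = (1/9)(0/8) = 0.
Multiplying each by its prior: 1/6 · 5/9 = 5/54, 1/6 · 5/42 = 5/252, 1/6 · 5/126 = 5/756, 1/6 · 1/126 = 1/756, 1/6 · 0 = 0, 1/6 · 0 = 0; summing to 13/108.
The posterior is then P(r = 1 | data) = 10/13, P(r = 3 | data) = 15/91, P(r = 4 | data) = 5/91, P(r = 5 | data) = 1/91, P(r = 6 | data) = 0, P(r = 8 | data) = 0.
Averaging over the posterior, P(yellow next | data) = (1/5)(10/13) + (3/5)(15/91) + (4/5)(5/91) + (1)(1/91) = 4/13.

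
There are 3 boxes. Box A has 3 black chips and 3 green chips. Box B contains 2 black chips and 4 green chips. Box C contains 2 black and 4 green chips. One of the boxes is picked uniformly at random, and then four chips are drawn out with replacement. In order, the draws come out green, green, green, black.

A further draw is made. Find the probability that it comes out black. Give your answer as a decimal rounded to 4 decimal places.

Compute the likelihood of the observed sequence for each case: P(data | box A) = (3/6)(3/6)(3/6)(3/6) = 0.0625; P(data | box B) = (4/6)(4/6)(4/6)(2/6) = 0.098765; P(data | box C) = (4/6)(4/6)(4/6)(2/6) = 0.098765.
The prior-weighted likelihoods are 1/3 · 0.0625 = 0.020833, 1/3 · 0.098765 = 0.032922, 1/3 · 0.098765 = 0.032922; with total 0.086677.
Normalising, the posterior is P(box A | data) = 0.24036, P(box B | data) = 0.37982, P(box C | data) = 0.37982.
Averaging over the posterior, P(black next | data) = (1/2)(0.24036) + (1/3)(0.37982) + (1/3)(0.37982) = 0.37339.

0.3734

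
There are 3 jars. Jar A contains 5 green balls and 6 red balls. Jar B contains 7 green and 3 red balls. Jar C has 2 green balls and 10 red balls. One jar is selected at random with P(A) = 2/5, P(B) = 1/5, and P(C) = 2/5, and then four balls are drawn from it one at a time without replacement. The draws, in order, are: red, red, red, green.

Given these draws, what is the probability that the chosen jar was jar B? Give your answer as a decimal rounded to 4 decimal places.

0.0207

Under each hypothesis, the probability of the observed sequence is: P(data | jar A) = (6/11)(5/10)(4/9)(5/8) = 0.075758; P(data | jar B) = (3/10)(2/9)(1/8)(7/7) = 0.0083333; P(data | jar C) = (10/12)(9/11)(8/10)(2/9) = 0.12121.
The prior-weighted likelihoods are 2/5 · 0.075758 = 0.030303, 1/5 · 0.0083333 = 0.0016667, 2/5 · 0.12121 = 0.048485; summing to 0.080455.
By Bayes' rule, P(jar B | data) = (0.0016667) / (0.080455) = 0.020716.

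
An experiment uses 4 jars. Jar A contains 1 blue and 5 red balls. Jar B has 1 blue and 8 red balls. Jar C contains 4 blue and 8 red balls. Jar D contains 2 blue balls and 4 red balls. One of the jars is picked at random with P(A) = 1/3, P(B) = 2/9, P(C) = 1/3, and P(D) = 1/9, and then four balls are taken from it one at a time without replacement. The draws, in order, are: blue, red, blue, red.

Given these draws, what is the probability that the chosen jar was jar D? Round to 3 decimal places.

0.282

Under each hypothesis, the probability of the observed sequence is: P(data | jar A) = (1/6)(5/5)(0/4) = 0; P(data | jar B) = (1/9)(8/8)(0/7) = 0; P(data | jar C) = (4/12)(8/11)(3/10)(7/9) = 0.056566; P(data | jar D) = (2/6)(4/5)(1/4)(3/3) = 0.066667.
Weighting by the prior gives 1/3 · 0 = 0, 2/9 · 0 = 0, 1/3 · 0.056566 = 0.018855, 1/9 · 0.066667 = 0.0074074; with total 0.026263.
Hence P(jar D | data) = (0.0074074) / (0.026263) = 0.28205.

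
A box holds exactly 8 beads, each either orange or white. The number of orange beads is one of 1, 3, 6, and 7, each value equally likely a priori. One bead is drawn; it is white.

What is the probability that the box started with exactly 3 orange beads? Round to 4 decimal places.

0.3333

Compute the likelihood of this draw for each case: P(data | r = 1) = (7/8) = 7/8; P(data | r = 3) = (5/8) = 5/8; P(data | r = 6) = (2/8) = 1/4; P(data | r = 7) = (1/8) = 1/8.
Multiplying each by its prior: 1/4 · 7/8 = 7/32, 1/4 · 5/8 = 5/32, 1/4 · 1/4 = 1/16, 1/4 · 1/8 = 1/32; with total 15/32.
So P(r = 3 | data) = (5/32) / (15/32) = 1/3.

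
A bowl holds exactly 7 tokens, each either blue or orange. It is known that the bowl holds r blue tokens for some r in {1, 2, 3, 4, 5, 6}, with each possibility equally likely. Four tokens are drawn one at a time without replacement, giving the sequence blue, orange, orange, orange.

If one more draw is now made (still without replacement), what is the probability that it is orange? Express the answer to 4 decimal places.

0.6667

Under each hypothesis, the probability of the observed sequence is: P(data | r = 1) = (1/7)(6/6)(5/5)(4/4) = 1/7; P(data | r = 2) = (2/7)(5/6)(4/5)(3/4) = 1/7; P(data | r = 3) = (3/7)(4/6)(3/5)(2/4) = 3/35; P(data | r = 4) = (4/7)(3/6)(2/5)(1/4) = 1/35; P(data | r = 5) = (5/7)(2/6)(1/5)(0/4) = 0; P(data | r = 6) = (6/7)(1/6)(0/5) = 0.
Multiplying each by its prior: 1/6 · 1/7 = 1/42, 1/6 · 1/7 = 1/42, 1/6 · 3/35 = 1/70, 1/6 · 1/35 = 1/210, 1/6 · 0 = 0, 1/6 · 0 = 0; summing to 1/15.
Dividing through by the total gives posterior P(r = 1 | data) = 5/14, P(r = 2 | data) = 5/14, P(r = 3 | data) = 3/14, P(r = 4 | data) = 1/14, P(r = 5 | data) = 0, P(r = 6 | data) = 0.
Averaging over the posterior, P(orange next | data) = (1)(5/14) + (2/3)(5/14) + (1/3)(3/14) + (0)(1/14) = 2/3.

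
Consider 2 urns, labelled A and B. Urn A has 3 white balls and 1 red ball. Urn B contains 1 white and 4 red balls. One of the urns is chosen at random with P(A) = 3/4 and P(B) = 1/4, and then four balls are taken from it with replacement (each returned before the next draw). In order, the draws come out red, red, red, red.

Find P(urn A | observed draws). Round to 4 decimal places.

Under each hypothesis, the probability of the observed sequence is: P(data | urn A) = (1/4)(1/4)(1/4)(1/4) = 0.0039062; P(data | urn B) = (4/5)(4/5)(4/5)(4/5) = 0.4096.
The prior-weighted likelihoods are 3/4 · 0.0039062 = 0.0029297, 1/4 · 0.4096 = 0.1024; with total 0.10533.
Therefore the posterior P(urn A | data) = (0.0029297) / (0.10533) = 0.027814.

0.0278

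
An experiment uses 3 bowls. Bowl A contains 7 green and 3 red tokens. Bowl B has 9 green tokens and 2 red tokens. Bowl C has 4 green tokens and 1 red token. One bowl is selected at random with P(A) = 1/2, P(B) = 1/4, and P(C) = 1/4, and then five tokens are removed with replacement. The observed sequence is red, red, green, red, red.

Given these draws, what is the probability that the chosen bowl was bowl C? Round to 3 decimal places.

0.095

Compute the likelihood of the observed sequence for each case: P(data | bowl A) = (3/10)(3/10)(7/10)(3/10)(3/10) = 0.00567; P(data | bowl B) = (2/11)(2/11)(9/11)(2/11)(2/11) = 0.00089413; P(data | bowl C) = (1/5)(1/5)(4/5)(1/5)(1/5) = 0.00128.
Multiplying each by its prior: 1/2 · 0.00567 = 0.002835, 1/4 · 0.00089413 = 0.00022353, 1/4 · 0.00128 = 0.00032; summing to 0.0033785.
By Bayes' rule, P(bowl C | data) = (0.00032) / (0.0033785) = 0.094716.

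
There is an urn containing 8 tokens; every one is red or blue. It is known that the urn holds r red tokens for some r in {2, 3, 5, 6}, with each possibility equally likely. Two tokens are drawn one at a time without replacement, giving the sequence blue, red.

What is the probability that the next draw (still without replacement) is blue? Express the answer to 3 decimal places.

For each hypothesis, P(data | H) works out to: P(data | r = 2) = (6/8)(2/7) = 3/14; P(data | r = 3) = (5/8)(3/7) = 15/56; P(data | r = 5) = (3/8)(5/7) = 15/56; P(data | r = 6) = (2/8)(6/7) = 3/14.
Weighting by the prior gives 1/4 · 3/14 = 3/56, 1/4 · 15/56 = 15/224, 1/4 · 15/56 = 15/224, 1/4 · 3/14 = 3/56; summing to 27/112.
Dividing through by the total gives posterior P(r = 2 | data) = 2/9, P(r = 3 | data) = 5/18, P(r = 5 | data) = 5/18, P(r = 6 | data) = 2/9.
The predictive probability is P(blue next | data) = (5/6)(2/9) + (2/3)(5/18) + (1/3)(5/18) + (1/6)(2/9) = 1/2.

0.500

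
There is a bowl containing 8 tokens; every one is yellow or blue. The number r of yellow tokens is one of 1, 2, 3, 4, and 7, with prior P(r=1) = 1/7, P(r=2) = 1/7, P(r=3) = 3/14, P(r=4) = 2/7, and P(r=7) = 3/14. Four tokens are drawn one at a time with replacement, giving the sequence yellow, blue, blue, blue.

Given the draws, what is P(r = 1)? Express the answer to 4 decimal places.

Compute the likelihood of the observed sequence for each case: P(data | r = 1) = (1/8)(7/8)(7/8)(7/8) = 0.08374; P(data | r = 2) = (2/8)(6/8)(6/8)(6/8) = 0.10547; P(data | r = 3) = (3/8)(5/8)(5/8)(5/8) = 0.091553; P(data | r = 4) = (4/8)(4/8)(4/8)(4/8) = 0.0625; P(data | r = 7) = (7/8)(1/8)(1/8)(1/8) = 0.001709.
The prior-weighted likelihoods are 1/7 · 0.08374 = 0.011963, 1/7 · 0.10547 = 0.015067, 3/14 · 0.091553 = 0.019618, 2/7 · 0.0625 = 0.017857, 3/14 · 0.001709 = 0.00036621; summing to 0.064872.
Therefore the posterior P(r = 1 | data) = (0.011963) / (0.064872) = 0.18441.

0.1844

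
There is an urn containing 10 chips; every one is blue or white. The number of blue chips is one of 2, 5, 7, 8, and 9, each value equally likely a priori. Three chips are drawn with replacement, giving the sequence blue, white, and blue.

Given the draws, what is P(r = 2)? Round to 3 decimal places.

0.062

The likelihood of the observed sequence under each hypothesis: P(data | r = 2) = (2/10)(8/10)(2/10) = 0.032; P(data | r = 5) = (5/10)(5/10)(5/10) = 0.125; P(data | r = 7) = (7/10)(3/10)(7/10) = 0.147; P(data | r = 8) = (8/10)(2/10)(8/10) = 0.128; P(data | r = 9) = (9/10)(1/10)(9/10) = 0.081.
Multiplying each by its prior: 1/5 · 0.032 = 0.0064, 1/5 · 0.125 = 0.025, 1/5 · 0.147 = 0.0294, 1/5 · 0.128 = 0.0256, 1/5 · 0.081 = 0.0162; these sum to 0.1026.
Therefore the posterior P(r = 2 | data) = (0.0064) / (0.1026) = 0.062378.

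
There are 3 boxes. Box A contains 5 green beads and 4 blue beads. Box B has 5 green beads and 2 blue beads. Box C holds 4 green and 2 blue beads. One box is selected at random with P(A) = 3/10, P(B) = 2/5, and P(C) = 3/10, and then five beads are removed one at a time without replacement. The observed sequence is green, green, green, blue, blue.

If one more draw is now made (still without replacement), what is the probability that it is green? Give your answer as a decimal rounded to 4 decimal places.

For each hypothesis, P(data | H) works out to: P(data | box A) = (5/9)(4/8)(3/7)(4/6)(3/5) = 1/21; P(data | box B) = (5/7)(4/6)(3/5)(2/4)(1/3) = 1/21; P(data | box C) = (4/6)(3/5)(2/4)(2/3)(1/2) = 1/15.
Multiplying each by its prior: 3/10 · 1/21 = 1/70, 2/5 · 1/21 = 2/105, 3/10 · 1/15 = 1/50; with total 4/75.
Normalising, the posterior is P(box A | data) = 15/56, P(box B | data) = 5/14, P(box C | data) = 3/8.
So P(green next | data) = Σ P(green next | H) P(H | data) = (1/2)(15/56) + (1)(5/14) + (1)(3/8) = 97/112.

0.8661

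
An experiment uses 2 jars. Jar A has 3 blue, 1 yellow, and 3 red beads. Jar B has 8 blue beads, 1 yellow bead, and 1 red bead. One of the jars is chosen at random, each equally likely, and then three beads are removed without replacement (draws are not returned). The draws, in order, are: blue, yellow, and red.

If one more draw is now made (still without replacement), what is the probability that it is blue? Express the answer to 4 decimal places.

The likelihood of the observed sequence under each hypothesis: P(data | jar A) = (3/7)(1/6)(3/5) = 3/70; P(data | jar B) = (8/10)(1/9)(1/8) = 1/90.
Weighting by the prior gives 1/2 · 3/70 = 3/140, 1/2 · 1/90 = 1/180; these sum to 17/630.
Normalising, the posterior is P(jar A | data) = 27/34, P(jar B | data) = 7/34.
The predictive probability is P(blue next | data) = (1/2)(27/34) + (1)(7/34) = 41/68.

0.6029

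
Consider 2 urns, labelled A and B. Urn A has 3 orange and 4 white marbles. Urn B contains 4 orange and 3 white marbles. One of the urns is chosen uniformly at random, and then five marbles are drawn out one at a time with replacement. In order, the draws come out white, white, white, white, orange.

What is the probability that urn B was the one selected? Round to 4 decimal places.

Compute the likelihood of the observed sequence for each case: P(data | urn A) = (4/7)(4/7)(4/7)(4/7)(3/7) = 0.045695; P(data | urn B) = (3/7)(3/7)(3/7)(3/7)(4/7) = 0.019278.
The prior-weighted likelihoods are 1/2 · 0.045695 = 0.022848, 1/2 · 0.019278 = 0.0096388; with total 0.032486.
So P(urn B | data) = (0.0096388) / (0.032486) = 0.2967.

0.2967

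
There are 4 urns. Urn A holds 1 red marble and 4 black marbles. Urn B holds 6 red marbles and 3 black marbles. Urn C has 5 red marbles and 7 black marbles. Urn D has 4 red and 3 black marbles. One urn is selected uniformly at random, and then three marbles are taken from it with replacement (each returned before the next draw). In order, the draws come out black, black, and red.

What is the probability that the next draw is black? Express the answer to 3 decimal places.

0.568

For each hypothesis, P(data | H) works out to: P(data | urn A) = (4/5)(4/5)(1/5) = 0.128; P(data | urn B) = (3/9)(3/9)(6/9) = 0.074074; P(data | urn C) = (7/12)(7/12)(5/12) = 0.14178; P(data | urn D) = (3/7)(3/7)(4/7) = 0.10496.
Weighting by the prior gives 1/4 · 0.128 = 0.032, 1/4 · 0.074074 = 0.018519, 1/4 · 0.14178 = 0.035446, 1/4 · 0.10496 = 0.026239; summing to 0.1122.
The posterior is then P(urn A | data) = 0.2852, P(urn B | data) = 0.16504, P(urn C | data) = 0.31591, P(urn D | data) = 0.23385.
The predictive probability is P(black next | data) = (4/5)(0.2852) + (1/3)(0.16504) + (7/12)(0.31591) + (3/7)(0.23385) = 0.56767.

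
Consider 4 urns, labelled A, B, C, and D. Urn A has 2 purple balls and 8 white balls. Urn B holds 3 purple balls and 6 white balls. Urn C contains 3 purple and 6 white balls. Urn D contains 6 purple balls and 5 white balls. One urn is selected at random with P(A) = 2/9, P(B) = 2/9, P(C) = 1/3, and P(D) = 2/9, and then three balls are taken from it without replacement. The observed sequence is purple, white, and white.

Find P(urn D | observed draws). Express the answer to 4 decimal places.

For each hypothesis, P(data | H) works out to: P(data | urn A) = (2/10)(8/9)(7/8) = 0.15556; P(data | urn B) = (3/9)(6/8)(5/7) = 0.17857; P(data | urn C) = (3/9)(6/8)(5/7) = 0.17857; P(data | urn D) = (6/11)(5/10)(4/9) = 0.12121.
Weighting by the prior gives 2/9 · 0.15556 = 0.034568, 2/9 · 0.17857 = 0.039683, 1/3 · 0.17857 = 0.059524, 2/9 · 0.12121 = 0.026936; these sum to 0.16071.
So P(urn D | data) = (0.026936) / (0.16071) = 0.16761.

0.1676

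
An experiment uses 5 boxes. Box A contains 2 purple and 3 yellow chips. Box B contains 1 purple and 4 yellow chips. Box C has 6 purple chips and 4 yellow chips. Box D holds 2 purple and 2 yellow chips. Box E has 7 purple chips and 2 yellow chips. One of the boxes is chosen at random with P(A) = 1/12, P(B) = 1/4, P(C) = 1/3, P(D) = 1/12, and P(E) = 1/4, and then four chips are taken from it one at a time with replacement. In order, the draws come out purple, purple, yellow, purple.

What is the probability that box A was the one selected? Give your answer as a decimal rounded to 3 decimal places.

0.049

For each hypothesis, P(data | H) works out to: P(data | box A) = (2/5)(2/5)(3/5)(2/5) = 0.0384; P(data | box B) = (1/5)(1/5)(4/5)(1/5) = 0.0064; P(data | box C) = (6/10)(6/10)(4/10)(6/10) = 0.0864; P(data | box D) = (2/4)(2/4)(2/4)(2/4) = 0.0625; P(data | box E) = (7/9)(7/9)(2/9)(7/9) = 0.10456.
The prior-weighted likelihoods are 1/12 · 0.0384 = 0.0032, 1/4 · 0.0064 = 0.0016, 1/3 · 0.0864 = 0.0288, 1/12 · 0.0625 = 0.0052083, 1/4 · 0.10456 = 0.026139; summing to 0.064948.
Therefore the posterior P(box A | data) = (0.0032) / (0.064948) = 0.04927.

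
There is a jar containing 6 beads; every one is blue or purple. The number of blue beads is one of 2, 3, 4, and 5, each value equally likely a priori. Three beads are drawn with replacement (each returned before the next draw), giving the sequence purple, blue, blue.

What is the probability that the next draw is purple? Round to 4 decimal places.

For each hypothesis, P(data | H) works out to: P(data | r = 2) = (4/6)(2/6)(2/6) = 2/27; P(data | r = 3) = (3/6)(3/6)(3/6) = 1/8; P(data | r = 4) = (2/6)(4/6)(4/6) = 4/27; P(data | r = 5) = (1/6)(5/6)(5/6) = 25/216.
The prior-weighted likelihoods are 1/4 · 2/27 = 1/54, 1/4 · 1/8 = 1/32, 1/4 · 4/27 = 1/27, 1/4 · 25/216 = 25/864; with total 25/216.
Normalising, the posterior is P(r = 2 | data) = 4/25, P(r = 3 | data) = 27/100, P(r = 4 | data) = 8/25, P(r = 5 | data) = 1/4.
So P(purple next | data) = Σ P(purple next | H) P(H | data) = (2/3)(4/25) + (1/2)(27/100) + (1/3)(8/25) + (1/6)(1/4) = 39/100.

0.3900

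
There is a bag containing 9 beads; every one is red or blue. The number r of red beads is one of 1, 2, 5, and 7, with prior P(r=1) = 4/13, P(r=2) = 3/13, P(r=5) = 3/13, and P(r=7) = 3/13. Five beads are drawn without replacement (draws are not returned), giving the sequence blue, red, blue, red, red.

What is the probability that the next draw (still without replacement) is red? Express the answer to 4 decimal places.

Compute the likelihood of the observed sequence for each case: P(data | r = 1) = (8/9)(1/8)(7/7)(0/6) = 0; P(data | r = 2) = (7/9)(2/8)(6/7)(1/6)(0/5) = 0; P(data | r = 5) = (4/9)(5/8)(3/7)(4/6)(3/5) = 0.047619; P(data | r = 7) = (2/9)(7/8)(1/7)(6/6)(5/5) = 0.027778.
Multiplying each by its prior: 4/13 · 0 = 0, 3/13 · 0 = 0, 3/13 · 0.047619 = 0.010989, 3/13 · 0.027778 = 0.0064103; summing to 0.017399.
Normalising, the posterior is P(r = 1 | data) = 0, P(r = 2 | data) = 0, P(r = 5 | data) = 0.63158, P(r = 7 | data) = 0.36842.
So P(red next | data) = Σ P(red next | H) P(H | data) = (1/2)(0.63158) + (1)(0.36842) = 0.68421.

0.6842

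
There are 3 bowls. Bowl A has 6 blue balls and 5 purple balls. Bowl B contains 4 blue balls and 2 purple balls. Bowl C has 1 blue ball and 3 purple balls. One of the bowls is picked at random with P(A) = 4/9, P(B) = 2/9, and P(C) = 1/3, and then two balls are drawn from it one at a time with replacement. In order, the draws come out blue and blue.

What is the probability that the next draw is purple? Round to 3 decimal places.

The likelihood of the observed sequence under each hypothesis: P(data | bowl A) = (6/11)(6/11) = 0.29752; P(data | bowl B) = (4/6)(4/6) = 0.44444; P(data | bowl C) = (1/4)(1/4) = 0.0625.
Multiplying each by its prior: 4/9 · 0.29752 = 0.13223, 2/9 · 0.44444 = 0.098765, 1/3 · 0.0625 = 0.020833; summing to 0.25183.
Dividing through by the total gives posterior P(bowl A | data) = 0.52508, P(bowl B | data) = 0.39219, P(bowl C | data) = 0.082728.
The predictive probability is P(purple next | data) = (5/11)(0.52508) + (1/3)(0.39219) + (3/4)(0.082728) = 0.43145.

0.431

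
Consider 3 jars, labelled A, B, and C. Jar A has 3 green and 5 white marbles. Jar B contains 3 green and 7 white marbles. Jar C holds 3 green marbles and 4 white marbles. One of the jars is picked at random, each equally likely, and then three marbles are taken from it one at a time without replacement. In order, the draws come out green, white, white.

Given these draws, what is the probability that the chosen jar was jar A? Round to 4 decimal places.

The likelihood of the observed sequence under each hypothesis: P(data | jar A) = (3/8)(5/7)(4/6) = 5/28; P(data | jar B) = (3/10)(7/9)(6/8) = 7/40; P(data | jar C) = (3/7)(4/6)(3/5) = 6/35.
Weighting by the prior gives 1/3 · 5/28 = 5/84, 1/3 · 7/40 = 7/120, 1/3 · 6/35 = 2/35; summing to 7/40.
By Bayes' rule, P(jar A | data) = (5/84) / (7/40) = 50/147.

0.3401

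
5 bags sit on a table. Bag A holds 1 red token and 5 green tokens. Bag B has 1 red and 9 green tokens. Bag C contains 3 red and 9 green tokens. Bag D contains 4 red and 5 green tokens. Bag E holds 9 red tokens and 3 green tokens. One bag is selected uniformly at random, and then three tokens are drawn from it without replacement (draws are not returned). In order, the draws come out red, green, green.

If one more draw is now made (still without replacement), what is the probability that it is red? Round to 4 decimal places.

Compute the likelihood of the observed sequence for each case: P(data | bag A) = (1/6)(5/5)(4/4) = 0.16667; P(data | bag B) = (1/10)(9/9)(8/8) = 0.1; P(data | bag C) = (3/12)(9/11)(8/10) = 0.16364; P(data | bag D) = (4/9)(5/8)(4/7) = 0.15873; P(data | bag E) = (9/12)(3/11)(2/10) = 0.040909.
The prior-weighted likelihoods are 1/5 · 0.16667 = 0.033333, 1/5 · 0.1 = 0.02, 1/5 · 0.16364 = 0.032727, 1/5 · 0.15873 = 0.031746, 1/5 · 0.040909 = 0.0081818; with total 0.12599.
Dividing through by the total gives posterior P(bag A | data) = 0.26457, P(bag B | data) = 0.15874, P(bag C | data) = 0.25976, P(bag D | data) = 0.25198, P(bag E | data) = 0.064941.
So P(red next | data) = Σ P(red next | H) P(H | data) = (0)(0.26457) + (0)(0.15874) + (2/9)(0.25976) + (1/2)(0.25198) + (8/9)(0.064941) = 0.24144.

0.2414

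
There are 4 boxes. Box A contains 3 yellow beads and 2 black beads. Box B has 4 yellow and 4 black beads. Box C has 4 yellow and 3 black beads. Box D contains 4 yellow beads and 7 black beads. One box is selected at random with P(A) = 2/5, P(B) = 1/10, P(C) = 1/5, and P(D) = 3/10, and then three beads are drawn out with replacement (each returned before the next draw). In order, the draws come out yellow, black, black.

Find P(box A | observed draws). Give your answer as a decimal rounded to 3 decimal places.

For each hypothesis, P(data | H) works out to: P(data | box A) = (3/5)(2/5)(2/5) = 0.096; P(data | box B) = (4/8)(4/8)(4/8) = 0.125; P(data | box C) = (4/7)(3/7)(3/7) = 0.10496; P(data | box D) = (4/11)(7/11)(7/11) = 0.14726.
Weighting by the prior gives 2/5 · 0.096 = 0.0384, 1/10 · 0.125 = 0.0125, 1/5 · 0.10496 = 0.020991, 3/10 · 0.14726 = 0.044177; these sum to 0.11607.
So P(box A | data) = (0.0384) / (0.11607) = 0.33084.

0.331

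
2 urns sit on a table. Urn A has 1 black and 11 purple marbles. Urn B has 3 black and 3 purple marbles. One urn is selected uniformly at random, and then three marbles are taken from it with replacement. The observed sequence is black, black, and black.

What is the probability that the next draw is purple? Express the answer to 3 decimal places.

0.502

Under each hypothesis, the probability of the observed sequence is: P(data | urn A) = (1/12)(1/12)(1/12) = 0.0005787; P(data | urn B) = (3/6)(3/6)(3/6) = 0.125.
Weighting by the prior gives 1/2 · 0.0005787 = 0.00028935, 1/2 · 0.125 = 0.0625; summing to 0.062789.
The posterior is then P(urn A | data) = 0.0046083, P(urn B | data) = 0.99539.
Averaging over the posterior, P(purple next | data) = (11/12)(0.0046083) + (1/2)(0.99539) = 0.50192.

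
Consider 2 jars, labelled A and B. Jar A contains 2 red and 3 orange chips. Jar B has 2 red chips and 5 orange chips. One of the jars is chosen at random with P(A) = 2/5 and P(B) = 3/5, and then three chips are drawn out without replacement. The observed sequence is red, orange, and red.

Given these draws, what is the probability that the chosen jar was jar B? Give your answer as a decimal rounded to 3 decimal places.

0.417

Compute the likelihood of the observed sequence for each case: P(data | jar A) = (2/5)(3/4)(1/3) = 1/10; P(data | jar B) = (2/7)(5/6)(1/5) = 1/21.
The prior-weighted likelihoods are 2/5 · 1/10 = 1/25, 3/5 · 1/21 = 1/35; with total 12/175.
Therefore the posterior P(jar B | data) = (1/35) / (12/175) = 5/12.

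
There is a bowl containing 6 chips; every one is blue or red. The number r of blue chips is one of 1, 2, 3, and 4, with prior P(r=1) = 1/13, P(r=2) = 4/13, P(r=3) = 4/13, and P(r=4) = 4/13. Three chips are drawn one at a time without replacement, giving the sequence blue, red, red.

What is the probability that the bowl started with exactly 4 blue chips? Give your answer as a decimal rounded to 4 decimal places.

0.1455

Under each hypothesis, the probability of the observed sequence is: P(data | r = 1) = (1/6)(5/5)(4/4) = 1/6; P(data | r = 2) = (2/6)(4/5)(3/4) = 1/5; P(data | r = 3) = (3/6)(3/5)(2/4) = 3/20; P(data | r = 4) = (4/6)(2/5)(1/4) = 1/15.
Multiplying each by its prior: 1/13 · 1/6 = 1/78, 4/13 · 1/5 = 4/65, 4/13 · 3/20 = 3/65, 4/13 · 1/15 = 4/195; with total 11/78.
Therefore the posterior P(r = 4 | data) = (4/195) / (11/78) = 8/55.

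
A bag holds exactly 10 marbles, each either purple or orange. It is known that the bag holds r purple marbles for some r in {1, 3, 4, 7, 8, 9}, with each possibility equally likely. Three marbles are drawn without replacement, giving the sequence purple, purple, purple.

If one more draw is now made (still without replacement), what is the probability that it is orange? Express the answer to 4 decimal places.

0.2635

For each hypothesis, P(data | H) works out to: P(data | r = 1) = (1/10)(0/9) = 0; P(data | r = 3) = (3/10)(2/9)(1/8) = 1/120; P(data | r = 4) = (4/10)(3/9)(2/8) = 1/30; P(data | r = 7) = (7/10)(6/9)(5/8) = 7/24; P(data | r = 8) = (8/10)(7/9)(6/8) = 7/15; P(data | r = 9) = (9/10)(8/9)(7/8) = 7/10.
Weighting by the prior gives 1/6 · 0 = 0, 1/6 · 1/120 = 1/720, 1/6 · 1/30 = 1/180, 1/6 · 7/24 = 7/144, 1/6 · 7/15 = 7/90, 1/6 · 7/10 = 7/60; with total 1/4.
Normalising, the posterior is P(r = 1 | data) = 0, P(r = 3 | data) = 1/180, P(r = 4 | data) = 1/45, P(r = 7 | data) = 7/36, P(r = 8 | data) = 14/45, P(r = 9 | data) = 7/15.
So P(orange next | data) = Σ P(orange next | H) P(H | data) = (1)(1/180) + (6/7)(1/45) + (3/7)(7/36) + (2/7)(14/45) + (1/7)(7/15) = 83/315.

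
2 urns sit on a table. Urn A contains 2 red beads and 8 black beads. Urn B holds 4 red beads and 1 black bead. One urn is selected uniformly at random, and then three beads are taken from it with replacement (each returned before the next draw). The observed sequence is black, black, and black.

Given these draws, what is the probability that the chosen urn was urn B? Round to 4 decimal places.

Under each hypothesis, the probability of the observed sequence is: P(data | urn A) = (8/10)(8/10)(8/10) = 64/125; P(data | urn B) = (1/5)(1/5)(1/5) = 1/125.
The prior-weighted likelihoods are 1/2 · 64/125 = 32/125, 1/2 · 1/125 = 1/250; summing to 13/50.
Therefore the posterior P(urn B | data) = (1/250) / (13/50) = 1/65.

0.0154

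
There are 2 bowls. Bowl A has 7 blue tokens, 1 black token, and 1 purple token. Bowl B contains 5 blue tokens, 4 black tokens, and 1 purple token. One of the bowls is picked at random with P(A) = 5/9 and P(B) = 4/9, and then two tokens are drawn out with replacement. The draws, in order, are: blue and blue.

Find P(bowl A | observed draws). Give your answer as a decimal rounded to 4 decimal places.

The likelihood of the observed sequence under each hypothesis: P(data | bowl A) = (7/9)(7/9) = 49/81; P(data | bowl B) = (5/10)(5/10) = 1/4.
Multiplying each by its prior: 5/9 · 49/81 = 245/729, 4/9 · 1/4 = 1/9; with total 326/729.
Hence P(bowl A | data) = (245/729) / (326/729) = 245/326.

0.7515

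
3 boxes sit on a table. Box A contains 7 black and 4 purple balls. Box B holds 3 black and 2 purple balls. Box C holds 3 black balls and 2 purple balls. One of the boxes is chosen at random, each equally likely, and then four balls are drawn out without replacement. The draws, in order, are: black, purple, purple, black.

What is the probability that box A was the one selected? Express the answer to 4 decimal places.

0.2414

Under each hypothesis, the probability of the observed sequence is: P(data | box A) = (7/11)(4/10)(3/9)(6/8) = 7/110; P(data | box B) = (3/5)(2/4)(1/3)(2/2) = 1/10; P(data | box C) = (3/5)(2/4)(1/3)(2/2) = 1/10.
The prior-weighted likelihoods are 1/3 · 7/110 = 7/330, 1/3 · 1/10 = 1/30, 1/3 · 1/10 = 1/30; these sum to 29/330.
So P(box A | data) = (7/330) / (29/330) = 7/29.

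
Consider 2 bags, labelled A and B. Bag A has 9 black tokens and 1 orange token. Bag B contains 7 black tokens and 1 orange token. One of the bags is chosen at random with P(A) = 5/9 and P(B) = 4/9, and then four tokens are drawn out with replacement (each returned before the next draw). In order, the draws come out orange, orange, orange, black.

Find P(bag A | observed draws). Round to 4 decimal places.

Under each hypothesis, the probability of the observed sequence is: P(data | bag A) = (1/10)(1/10)(1/10)(9/10) = 0.0009; P(data | bag B) = (1/8)(1/8)(1/8)(7/8) = 0.001709.
The prior-weighted likelihoods are 5/9 · 0.0009 = 0.0005, 4/9 · 0.001709 = 0.00075955; summing to 0.0012595.
So P(bag A | data) = (0.0005) / (0.0012595) = 0.39697.

0.3970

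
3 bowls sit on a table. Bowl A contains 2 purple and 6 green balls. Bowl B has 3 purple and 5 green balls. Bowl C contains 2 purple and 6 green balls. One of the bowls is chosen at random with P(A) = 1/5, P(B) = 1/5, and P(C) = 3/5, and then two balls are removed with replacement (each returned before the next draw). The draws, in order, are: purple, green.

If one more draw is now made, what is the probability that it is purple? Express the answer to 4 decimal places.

0.2798

Under each hypothesis, the probability of the observed sequence is: P(data | bowl A) = (2/8)(6/8) = 3/16; P(data | bowl B) = (3/8)(5/8) = 15/64; P(data | bowl C) = (2/8)(6/8) = 3/16.
Weighting by the prior gives 1/5 · 3/16 = 3/80, 1/5 · 15/64 = 3/64, 3/5 · 3/16 = 9/80; with total 63/320.
Dividing through by the total gives posterior P(bowl A | data) = 4/21, P(bowl B | data) = 5/21, P(bowl C | data) = 4/7.
Averaging over the posterior, P(purple next | data) = (1/4)(4/21) + (3/8)(5/21) + (1/4)(4/7) = 47/168.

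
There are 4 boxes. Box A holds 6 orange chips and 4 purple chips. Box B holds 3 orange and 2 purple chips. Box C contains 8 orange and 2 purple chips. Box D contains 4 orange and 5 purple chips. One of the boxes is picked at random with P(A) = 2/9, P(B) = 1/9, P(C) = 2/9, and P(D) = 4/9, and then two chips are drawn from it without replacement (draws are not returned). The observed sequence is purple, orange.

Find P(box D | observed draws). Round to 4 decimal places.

0.4831

Under each hypothesis, the probability of the observed sequence is: P(data | box A) = (4/10)(6/9) = 4/15; P(data | box B) = (2/5)(3/4) = 3/10; P(data | box C) = (2/10)(8/9) = 8/45; P(data | box D) = (5/9)(4/8) = 5/18.
Weighting by the prior gives 2/9 · 4/15 = 8/135, 1/9 · 3/10 = 1/30, 2/9 · 8/45 = 16/405, 4/9 · 5/18 = 10/81; with total 23/90.
So P(box D | data) = (10/81) / (23/90) = 100/207.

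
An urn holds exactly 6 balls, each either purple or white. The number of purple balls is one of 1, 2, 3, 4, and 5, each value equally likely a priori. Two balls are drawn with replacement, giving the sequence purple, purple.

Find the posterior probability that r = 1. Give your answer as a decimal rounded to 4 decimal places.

0.0182

For each hypothesis, P(data | H) works out to: P(data | r = 1) = (1/6)(1/6) = 1/36; P(data | r = 2) = (2/6)(2/6) = 1/9; P(data | r = 3) = (3/6)(3/6) = 1/4; P(data | r = 4) = (4/6)(4/6) = 4/9; P(data | r = 5) = (5/6)(5/6) = 25/36.
Multiplying each by its prior: 1/5 · 1/36 = 1/180, 1/5 · 1/9 = 1/45, 1/5 · 1/4 = 1/20, 1/5 · 4/9 = 4/45, 1/5 · 25/36 = 5/36; these sum to 11/36.
Therefore the posterior P(r = 1 | data) = (1/180) / (11/36) = 1/55.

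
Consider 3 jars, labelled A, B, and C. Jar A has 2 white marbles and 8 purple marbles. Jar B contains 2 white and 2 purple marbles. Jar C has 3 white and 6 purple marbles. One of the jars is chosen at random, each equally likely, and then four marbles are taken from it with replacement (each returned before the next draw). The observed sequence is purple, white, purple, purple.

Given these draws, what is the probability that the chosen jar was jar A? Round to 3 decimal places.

Compute the likelihood of the observed sequence for each case: P(data | jar A) = (8/10)(2/10)(8/10)(8/10) = 0.1024; P(data | jar B) = (2/4)(2/4)(2/4)(2/4) = 0.0625; P(data | jar C) = (6/9)(3/9)(6/9)(6/9) = 0.098765.
The prior-weighted likelihoods are 1/3 · 0.1024 = 0.034133, 1/3 · 0.0625 = 0.020833, 1/3 · 0.098765 = 0.032922; summing to 0.087888.
So P(jar A | data) = (0.034133) / (0.087888) = 0.38837.

0.388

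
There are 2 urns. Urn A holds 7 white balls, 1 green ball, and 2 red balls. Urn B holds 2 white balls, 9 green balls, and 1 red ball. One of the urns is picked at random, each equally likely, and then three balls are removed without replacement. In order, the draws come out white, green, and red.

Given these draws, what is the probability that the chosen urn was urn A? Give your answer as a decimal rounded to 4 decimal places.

0.5878

For each hypothesis, P(data | H) works out to: P(data | urn A) = (7/10)(1/9)(2/8) = 0.019444; P(data | urn B) = (2/12)(9/11)(1/10) = 0.013636.
The prior-weighted likelihoods are 1/2 · 0.019444 = 0.0097222, 1/2 · 0.013636 = 0.0068182; with total 0.01654.
Hence P(urn A | data) = (0.0097222) / (0.01654) = 0.58779.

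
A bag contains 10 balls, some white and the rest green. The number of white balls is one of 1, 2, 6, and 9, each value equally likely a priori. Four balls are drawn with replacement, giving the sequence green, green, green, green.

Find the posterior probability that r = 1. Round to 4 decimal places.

Compute the likelihood of the observed sequence for each case: P(data | r = 1) = (9/10)(9/10)(9/10)(9/10) = 0.6561; P(data | r = 2) = (8/10)(8/10)(8/10)(8/10) = 0.4096; P(data | r = 6) = (4/10)(4/10)(4/10)(4/10) = 0.0256; P(data | r = 9) = (1/10)(1/10)(1/10)(1/10) = 0.0001.
Weighting by the prior gives 1/4 · 0.6561 = 0.16403, 1/4 · 0.4096 = 0.1024, 1/4 · 0.0256 = 0.0064, 1/4 · 0.0001 = 2.5e-05; these sum to 0.27285.
Therefore the posterior P(r = 1 | data) = (0.16403) / (0.27285) = 0.60115.

0.6012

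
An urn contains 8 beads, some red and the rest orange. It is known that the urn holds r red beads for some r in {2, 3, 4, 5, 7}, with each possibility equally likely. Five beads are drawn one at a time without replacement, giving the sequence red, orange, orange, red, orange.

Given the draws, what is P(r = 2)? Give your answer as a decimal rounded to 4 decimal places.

Compute the likelihood of the observed sequence for each case: P(data | r = 2) = (2/8)(6/7)(5/6)(1/5)(4/4) = 1/28; P(data | r = 3) = (3/8)(5/7)(4/6)(2/5)(3/4) = 3/56; P(data | r = 4) = (4/8)(4/7)(3/6)(3/5)(2/4) = 3/70; P(data | r = 5) = (5/8)(3/7)(2/6)(4/5)(1/4) = 1/56; P(data | r = 7) = (7/8)(1/7)(0/6) = 0.
Weighting by the prior gives 1/5 · 1/28 = 1/140, 1/5 · 3/56 = 3/280, 1/5 · 3/70 = 3/350, 1/5 · 1/56 = 1/280, 1/5 · 0 = 0; with total 3/100.
Therefore the posterior P(r = 2 | data) = (1/140) / (3/100) = 5/21.

0.2381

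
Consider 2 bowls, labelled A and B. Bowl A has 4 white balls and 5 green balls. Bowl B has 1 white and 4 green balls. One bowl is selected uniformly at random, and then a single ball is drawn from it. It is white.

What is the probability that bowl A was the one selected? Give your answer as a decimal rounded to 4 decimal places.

0.6897

The likelihood of this draw under each hypothesis: P(data | bowl A) = (4/9) = 4/9; P(data | bowl B) = (1/5) = 1/5.
Weighting by the prior gives 1/2 · 4/9 = 2/9, 1/2 · 1/5 = 1/10; summing to 29/90.
By Bayes' rule, P(bowl A | data) = (2/9) / (29/90) = 20/29.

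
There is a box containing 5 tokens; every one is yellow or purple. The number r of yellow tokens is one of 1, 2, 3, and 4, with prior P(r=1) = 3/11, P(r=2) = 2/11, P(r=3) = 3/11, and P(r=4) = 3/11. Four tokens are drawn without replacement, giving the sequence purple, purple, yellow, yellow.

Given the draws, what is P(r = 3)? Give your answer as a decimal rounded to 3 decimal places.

The likelihood of the observed sequence under each hypothesis: P(data | r = 1) = (4/5)(3/4)(1/3)(0/2) = 0; P(data | r = 2) = (3/5)(2/4)(2/3)(1/2) = 1/10; P(data | r = 3) = (2/5)(1/4)(3/3)(2/2) = 1/10; P(data | r = 4) = (1/5)(0/4) = 0.
Weighting by the prior gives 3/11 · 0 = 0, 2/11 · 1/10 = 1/55, 3/11 · 1/10 = 3/110, 3/11 · 0 = 0; with total 1/22.
Hence P(r = 3 | data) = (3/110) / (1/22) = 3/5.

0.600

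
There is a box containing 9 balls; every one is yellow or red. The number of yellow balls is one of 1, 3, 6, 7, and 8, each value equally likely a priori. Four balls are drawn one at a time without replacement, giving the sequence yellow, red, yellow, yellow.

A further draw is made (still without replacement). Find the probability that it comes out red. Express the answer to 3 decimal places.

0.229

Compute the likelihood of the observed sequence for each case: P(data | r = 1) = (1/9)(8/8)(0/7) = 0; P(data | r = 3) = (3/9)(6/8)(2/7)(1/6) = 1/84; P(data | r = 6) = (6/9)(3/8)(5/7)(4/6) = 5/42; P(data | r = 7) = (7/9)(2/8)(6/7)(5/6) = 5/36; P(data | r = 8) = (8/9)(1/8)(7/7)(6/6) = 1/9.
Weighting by the prior gives 1/5 · 0 = 0, 1/5 · 1/84 = 1/420, 1/5 · 5/42 = 1/42, 1/5 · 5/36 = 1/36, 1/5 · 1/9 = 1/45; with total 8/105.
Normalising, the posterior is P(r = 1 | data) = 0, P(r = 3 | data) = 1/32, P(r = 6 | data) = 5/16, P(r = 7 | data) = 35/96, P(r = 8 | data) = 7/24.
Averaging over the posterior, P(red next | data) = (1)(1/32) + (2/5)(5/16) + (1/5)(35/96) + (0)(7/24) = 11/48.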